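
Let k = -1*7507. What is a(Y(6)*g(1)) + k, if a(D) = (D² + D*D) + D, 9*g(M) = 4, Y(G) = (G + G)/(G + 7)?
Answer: -11417011/1521 ≈ -7506.3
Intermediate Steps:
Y(G) = 2*G/(7 + G) (Y(G) = (2*G)/(7 + G) = 2*G/(7 + G))
g(M) = 4/9 (g(M) = (⅑)*4 = 4/9)
k = -7507
a(D) = D + 2*D² (a(D) = (D² + D²) + D = 2*D² + D = D + 2*D²)
a(Y(6)*g(1)) + k = ((2*6/(7 + 6))*(4/9))*(1 + 2*((2*6/(7 + 6))*(4/9))) - 7507 = ((2*6/13)*(4/9))*(1 + 2*((2*6/13)*(4/9))) - 7507 = ((2*6*(1/13))*(4/9))*(1 + 2*((2*6*(1/13))*(4/9))) - 7507 = ((12/13)*(4/9))*(1 + 2*((12/13)*(4/9))) - 7507 = 16*(1 + 2*(16/39))/39 - 7507 = 16*(1 + 32/39)/39 - 7507 = (16/39)*(71/39) - 7507 = 1136/1521 - 7507 = -11417011/1521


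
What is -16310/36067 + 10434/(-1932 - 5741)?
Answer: -501469708/276742091 ≈ -1.8120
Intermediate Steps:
-16310/36067 + 10434/(-1932 - 5741) = -16310*1/36067 + 10434/(-7673) = -16310/36067 + 10434*(-1/7673) = -16310/36067 - 10434/7673 = -501469708/276742091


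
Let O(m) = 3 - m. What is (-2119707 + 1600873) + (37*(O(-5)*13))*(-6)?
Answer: -541922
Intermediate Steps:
(-2119707 + 1600873) + (37*(O(-5)*13))*(-6) = (-2119707 + 1600873) + (37*((3 - 1*(-5))*13))*(-6) = -518834 + (37*((3 + 5)*13))*(-6) = -518834 + (37*(8*13))*(-6) = -518834 + (37*104)*(-6) = -518834 + 3848*(-6) = -518834 - 23088 = -541922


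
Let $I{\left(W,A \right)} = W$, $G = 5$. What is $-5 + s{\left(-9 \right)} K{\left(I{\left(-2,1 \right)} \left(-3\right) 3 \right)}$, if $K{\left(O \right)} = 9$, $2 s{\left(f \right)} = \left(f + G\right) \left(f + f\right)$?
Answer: $319$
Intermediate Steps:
$s{\left(f \right)} = f \left(5 + f\right)$ ($s{\left(f \right)} = \frac{\left(f + 5\right) \left(f + f\right)}{2} = \frac{\left(5 + f\right) 2 f}{2} = \frac{2 f \left(5 + f\right)}{2} = f \left(5 + f\right)$)
$-5 + s{\left(-9 \right)} K{\left(I{\left(-2,1 \right)} \left(-3\right) 3 \right)} = -5 + - 9 \left(5 - 9\right) 9 = -5 + \left(-9\right) \left(-4\right) 9 = -5 + 36 \cdot 9 = -5 + 324 = 319$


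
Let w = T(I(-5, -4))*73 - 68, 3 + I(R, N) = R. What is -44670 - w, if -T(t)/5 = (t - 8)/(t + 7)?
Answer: -38762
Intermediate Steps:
I(R, N) = -3 + R
T(t) = -5*(-8 + t)/(7 + t) (T(t) = -5*(t - 8)/(t + 7) = -5*(-8 + t)/(7 + t))
w = -5908 (w = (5*(8 - (-3 - 5))/(7 + (-3 - 5)))*73 - 68 = (5*(8 - 1*(-8))/(7 - 8))*73 - 68 = (5*(8 + 8)/(-1))*73 - 68 = (5*(-1)*16)*73 - 68 = -80*73 - 68 = -5840 - 68 = -5908)
-44670 - w = -44670 - 1*(-5908) = -44670 + 5908 = -38762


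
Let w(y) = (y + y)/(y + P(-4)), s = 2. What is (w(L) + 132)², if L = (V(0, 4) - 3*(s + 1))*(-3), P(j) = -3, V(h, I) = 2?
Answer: 162409/9 ≈ 18045.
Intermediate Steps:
L = 21 (L = (2 - 3*(2 + 1))*(-3) = (2 - 3*3)*(-3) = (2 - 9)*(-3) = -7*(-3) = 21)
w(y) = 2*y/(-3 + y) (w(y) = (y + y)/(y - 3) = (2*y)/(-3 + y) = 2*y/(-3 + y))
(w(L) + 132)² = (2*21/(-3 + 21) + 132)² = (2*21/18 + 132)² = (2*21*(1/18) + 132)² = (7/3 + 132)² = (403/3)² = 162409/9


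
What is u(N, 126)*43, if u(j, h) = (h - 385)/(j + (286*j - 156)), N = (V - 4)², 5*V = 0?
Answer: -11137/4436 ≈ -2.5106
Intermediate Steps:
V = 0 (V = (⅕)*0 = 0)
N = 16 (N = (0 - 4)² = (-4)² = 16)
u(j, h) = (-385 + h)/(-156 + 287*j) (u(j, h) = (-385 + h)/(j + (-156 + 286*j)) = (-385 + h)/(-156 + 287*j))
u(N, 126)*43 = ((-385 + 126)/(-156 + 287*16))*43 = (-259/(-156 + 4592))*43 = (-259/4436)*43 = ((1/4436)*(-259))*43 = -259/4436*43 = -11137/4436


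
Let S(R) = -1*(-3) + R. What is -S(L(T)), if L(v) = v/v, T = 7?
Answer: -4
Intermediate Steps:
L(v) = 1
S(R) = 3 + R
-S(L(T)) = -(3 + 1) = -1*4 = -4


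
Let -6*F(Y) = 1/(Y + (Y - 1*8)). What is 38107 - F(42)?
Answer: 17376793/456 ≈ 38107.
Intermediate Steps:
F(Y) = -1/(6*(-8 + 2*Y)) (F(Y) = -1/(6*(Y + (Y - 1*8))) = -1/(6*(Y + (Y - 8))) = -1/(6*(Y + (-8 + Y))) = -1/(6*(-8 + 2*Y)))
38107 - F(42) = 38107 - (-1)/(-48 + 12*42) = 38107 - (-1)/(-48 + 504) = 38107 - (-1)/456 = 38107 - 1*(-1/456) = 38107 + 1/456 = 17376793/456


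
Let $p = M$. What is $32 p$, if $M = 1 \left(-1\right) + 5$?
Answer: $128$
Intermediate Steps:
$M = 4$ ($M = -1 + 5 = 4$)
$p = 4$
$32 p = 32 \cdot 4 = 128$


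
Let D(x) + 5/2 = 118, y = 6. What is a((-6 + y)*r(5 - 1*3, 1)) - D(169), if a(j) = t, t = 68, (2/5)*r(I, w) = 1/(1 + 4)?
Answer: -95/2 ≈ -47.500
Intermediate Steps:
r(I, w) = 1/2 (r(I, w) = 5/(2*(1 + 4)) = (5/2)/5 = (5/2)*(1/5) = 1/2)
a(j) = 68
D(x) = 231/2 (D(x) = -5/2 + 118 = 231/2)
a((-6 + y)*r(5 - 1*3, 1)) - D(169) = 68 - 1*231/2 = 68 - 231/2 = -95/2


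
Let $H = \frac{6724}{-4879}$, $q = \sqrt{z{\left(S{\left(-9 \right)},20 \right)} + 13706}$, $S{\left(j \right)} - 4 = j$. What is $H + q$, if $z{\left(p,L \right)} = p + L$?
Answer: $- \frac{164}{119} + \sqrt{13721} \approx 115.76$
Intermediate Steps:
$S{\left(j \right)} = 4 + j$
$z{\left(p,L \right)} = L + p$
$q = \sqrt{13721}$ ($q = \sqrt{\left(20 + \left(4 - 9\right)\right) + 13706} = \sqrt{\left(20 - 5\right) + 13706} = \sqrt{15 + 13706} = \sqrt{13721} \approx 117.14$)
$H = - \frac{164}{119}$ ($H = 6724 \left(- \frac{1}{4879}\right) = - \frac{164}{119} \approx -1.3782$)
$H + q = - \frac{164}{119} + \sqrt{13721}$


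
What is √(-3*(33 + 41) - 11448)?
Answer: I*√11670 ≈ 108.03*I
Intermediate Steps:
√(-3*(33 + 41) - 11448) = √(-3*74 - 11448) = √(-222 - 11448) = √(-11670) = I*√11670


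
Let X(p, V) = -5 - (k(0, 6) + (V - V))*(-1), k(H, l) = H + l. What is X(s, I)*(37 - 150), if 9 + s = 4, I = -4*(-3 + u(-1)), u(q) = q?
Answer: -113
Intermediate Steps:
I = 16 (I = -4*(-3 - 1) = -4*(-4) = 16)
s = -5 (s = -9 + 4 = -5)
X(p, V) = 1 (X(p, V) = -5 - ((0 + 6) + (V - V))*(-1) = -5 - (6 + 0)*(-1) = -5 - 6*(-1) = -5 - 1*(-6) = -5 + 6 = 1)
X(s, I)*(37 - 150) = 1*(37 - 150) = 1*(-113) = -113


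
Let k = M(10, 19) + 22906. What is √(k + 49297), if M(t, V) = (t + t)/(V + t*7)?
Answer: √571921743/89 ≈ 268.71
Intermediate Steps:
M(t, V) = 2*t/(V + 7*t) (M(t, V) = (2*t)/(V + 7*t) = 2*t/(V + 7*t))
k = 2038654/89 (k = 2*10/(19 + 7*10) + 22906 = 2*10/(19 + 70) + 22906 = 2*10/89 + 22906 = 2*10*(1/89) + 22906 = 20/89 + 22906 = 2038654/89 ≈ 22906.)
√(k + 49297) = √(2038654/89 + 49297) = √(6426087/89) = √571921743/89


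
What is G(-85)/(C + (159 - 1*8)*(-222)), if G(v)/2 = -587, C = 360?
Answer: 587/16581 ≈ 0.035402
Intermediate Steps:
G(v) = -1174 (G(v) = 2*(-587) = -1174)
G(-85)/(C + (159 - 1*8)*(-222)) = -1174/(360 + (159 - 1*8)*(-222)) = -1174/(360 + (159 - 8)*(-222)) = -1174/(360 + 151*(-222)) = -1174/(360 - 33522) = -1174/(-33162) = -1174*(-1/33162) = 587/16581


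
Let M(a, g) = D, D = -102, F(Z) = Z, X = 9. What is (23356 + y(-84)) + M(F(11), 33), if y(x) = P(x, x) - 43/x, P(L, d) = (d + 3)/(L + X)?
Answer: 48836743/2100 ≈ 23256.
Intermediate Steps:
P(L, d) = (3 + d)/(9 + L) (P(L, d) = (d + 3)/(L + 9) = (3 + d)/(9 + L))
M(a, g) = -102
y(x) = -43/x + (3 + x)/(9 + x) (y(x) = (3 + x)/(9 + x) - 43/x = -43/x + (3 + x)/(9 + x))
(23356 + y(-84)) + M(F(11), 33) = (23356 + (-387 + (-84)² - 40*(-84))/((-84)*(9 - 84))) - 102 = (23356 - 1/84*(-387 + 7056 + 3360)/(-75)) - 102 = (23356 - 1/84*(-1/75)*10029) - 102 = (23356 + 3343/2100) - 102 = 49050943/2100 - 102 = 48836743/2100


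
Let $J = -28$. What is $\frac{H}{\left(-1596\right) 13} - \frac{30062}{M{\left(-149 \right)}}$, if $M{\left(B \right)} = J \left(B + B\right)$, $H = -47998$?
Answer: $- \frac{569467}{441636} \approx -1.2894$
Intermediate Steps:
$M{\left(B \right)} = - 56 B$ ($M{\left(B \right)} = - 28 \left(B + B\right) = - 28 \cdot 2 B = - 56 B$)
$\frac{H}{\left(-1596\right) 13} - \frac{30062}{M{\left(-149 \right)}} = - \frac{47998}{\left(-1596\right) 13} - \frac{30062}{\left(-56\right) \left(-149\right)} = - \frac{47998}{-20748} - \frac{30062}{8344} = \left(-47998\right) \left(- \frac{1}{20748}\right) - \frac{15031}{4172} = \frac{23999}{10374} - \frac{15031}{4172} = - \frac{569467}{441636}$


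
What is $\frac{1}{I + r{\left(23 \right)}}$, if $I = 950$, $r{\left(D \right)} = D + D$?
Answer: $\frac{1}{996} \approx 0.001004$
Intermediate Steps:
$r{\left(D \right)} = 2 D$
$\frac{1}{I + r{\left(23 \right)}} = \frac{1}{950 + 2 \cdot 23} = \frac{1}{950 + 46} = \frac{1}{996}$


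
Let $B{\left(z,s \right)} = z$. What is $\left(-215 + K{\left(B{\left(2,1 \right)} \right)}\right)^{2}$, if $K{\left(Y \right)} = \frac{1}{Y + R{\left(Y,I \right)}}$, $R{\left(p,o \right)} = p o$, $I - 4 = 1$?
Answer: $\frac{6651241}{144} \approx 46189.0$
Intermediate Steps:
$I = 5$ ($I = 4 + 1 = 5$)
$R{\left(p,o \right)} = o p$
$K{\left(Y \right)} = \frac{1}{6 Y}$ ($K{\left(Y \right)} = \frac{1}{Y + 5 Y} = \frac{1}{6 Y}$)
$\left(-215 + K{\left(B{\left(2,1 \right)} \right)}\right)^{2} = \left(-215 + \frac{1}{6 \cdot 2}\right)^{2} = \left(-215 + \frac{1}{6} \cdot \frac{1}{2}\right)^{2} = \left(-215 + \frac{1}{12}\right)^{2} = \left(- \frac{2579}{12}\right)^{2} = \frac{6651241}{144}$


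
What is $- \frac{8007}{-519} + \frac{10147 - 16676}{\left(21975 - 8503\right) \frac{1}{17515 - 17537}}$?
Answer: $\frac{30403071}{1165328} \approx 26.09$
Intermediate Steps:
$- \frac{8007}{-519} + \frac{10147 - 16676}{\left(21975 - 8503\right) \frac{1}{17515 - 17537}} = \left(-8007\right) \left(- \frac{1}{519}\right) - \frac{6529}{13472 \frac{1}{-22}} = \frac{2669}{173} - \frac{6529}{13472 \left(- \frac{1}{22}\right)} = \frac{2669}{173} - \frac{6529}{- \frac{6736}{11}} = \frac{2669}{173} - - \frac{71819}{6736} = \frac{2669}{173} + \frac{71819}{6736} = \frac{30403071}{1165328}$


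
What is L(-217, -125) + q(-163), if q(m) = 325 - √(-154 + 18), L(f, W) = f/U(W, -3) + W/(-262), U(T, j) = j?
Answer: 312679/786 - 2*I*√34 ≈ 397.81 - 11.662*I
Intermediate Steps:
L(f, W) = -f/3 - W/262 (L(f, W) = f/(-3) + W/(-262) = f*(-⅓) + W*(-1/262) = -f/3 - W/262)
q(m) = 325 - 2*I*√34 (q(m) = 325 - √(-136) = 325 - 2*I*√34)
L(-217, -125) + q(-163) = (-⅓*(-217) - 1/262*(-125)) + (325 - 2*I*√34) = (217/3 + 125/262) + (325 - 2*I*√34) = 57229/786 + (325 - 2*I*√34) = 312679/786 - 2*I*√34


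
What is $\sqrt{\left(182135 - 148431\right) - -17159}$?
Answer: $\sqrt{50863} \approx 225.53$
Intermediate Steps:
$\sqrt{\left(182135 - 148431\right) - -17159} = \sqrt{33704 + \left(-29954 + 47113\right)} = \sqrt{33704 + 17159} = \sqrt{50863}$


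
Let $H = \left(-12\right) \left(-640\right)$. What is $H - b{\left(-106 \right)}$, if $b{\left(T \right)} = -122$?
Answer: $7802$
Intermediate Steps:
$H = 7680$
$H - b{\left(-106 \right)} = 7680 - -122 = 7680 + 122 = 7802$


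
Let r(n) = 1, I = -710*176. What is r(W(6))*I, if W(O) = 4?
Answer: -124960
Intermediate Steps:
I = -124960
r(W(6))*I = 1*(-124960) = -124960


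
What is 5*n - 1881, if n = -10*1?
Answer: -1931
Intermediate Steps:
n = -10
5*n - 1881 = 5*(-10) - 1881 = -50 - 1881 = -1931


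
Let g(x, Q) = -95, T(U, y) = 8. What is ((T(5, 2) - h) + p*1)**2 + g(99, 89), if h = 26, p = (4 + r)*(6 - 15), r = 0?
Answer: 2821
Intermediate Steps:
p = -36 (p = (4 + 0)*(6 - 15) = 4*(-9) = -36)
((T(5, 2) - h) + p*1)**2 + g(99, 89) = ((8 - 1*26) - 36*1)**2 - 95 = ((8 - 26) - 36)**2 - 95 = (-18 - 36)**2 - 95 = (-54)**2 - 95 = 2916 - 95 = 2821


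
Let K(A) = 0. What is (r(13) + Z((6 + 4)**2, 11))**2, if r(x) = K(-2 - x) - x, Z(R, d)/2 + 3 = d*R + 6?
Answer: 4809249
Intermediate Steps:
Z(R, d) = 6 + 2*R*d (Z(R, d) = -6 + 2*(d*R + 6) = -6 + 2*(R*d + 6) = -6 + 2*(6 + R*d) = -6 + (12 + 2*R*d) = 6 + 2*R*d)
r(x) = -x (r(x) = 0 - x = -x)
(r(13) + Z((6 + 4)**2, 11))**2 = (-1*13 + (6 + 2*(6 + 4)**2*11))**2 = (-13 + (6 + 2*10**2*11))**2 = (-13 + (6 + 2*100*11))**2 = (-13 + (6 + 2200))**2 = (-13 + 2206)**2 = 2193**2 = 4809249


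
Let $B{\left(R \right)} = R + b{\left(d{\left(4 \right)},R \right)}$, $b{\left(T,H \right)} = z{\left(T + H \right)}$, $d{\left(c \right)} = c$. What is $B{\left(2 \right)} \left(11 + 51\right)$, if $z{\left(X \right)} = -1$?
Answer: $62$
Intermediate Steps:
$b{\left(T,H \right)} = -1$
$B{\left(R \right)} = -1 + R$ ($B{\left(R \right)} = R - 1 = -1 + R$)
$B{\left(2 \right)} \left(11 + 51\right) = \left(-1 + 2\right) \left(11 + 51\right) = 1 \cdot 62 = 62$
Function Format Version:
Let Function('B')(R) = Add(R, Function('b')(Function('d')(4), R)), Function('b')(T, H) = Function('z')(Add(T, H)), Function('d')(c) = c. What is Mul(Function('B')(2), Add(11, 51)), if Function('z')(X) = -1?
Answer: 62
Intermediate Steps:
Function('b')(T, H) = -1
Function('B')(R) = Add(-1, R) (Function('B')(R) = Add(R, -1) = Add(-1, R))
Mul(Function('B')(2), Add(11, 51)) = Mul(Add(-1, 2), Add(11, 51)) = Mul(1, 62) = 62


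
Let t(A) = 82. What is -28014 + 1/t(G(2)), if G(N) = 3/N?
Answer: -2297147/82 ≈ -28014.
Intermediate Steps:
-28014 + 1/t(G(2)) = -28014 + 1/82 = -2297147/82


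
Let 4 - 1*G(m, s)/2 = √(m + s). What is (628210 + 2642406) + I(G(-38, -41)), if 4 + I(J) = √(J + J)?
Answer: 3270612 + 2*√(4 - I*√79) ≈ 3.2706e+6 - 3.3902*I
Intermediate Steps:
G(m, s) = 8 - 2*√(m + s)
I(J) = -4 + √2*√J (I(J) = -4 + √(J + J) = -4 + √(2*J) = -4 + √2*√J)
(628210 + 2642406) + I(G(-38, -41)) = (628210 + 2642406) + (-4 + √2*√(8 - 2*√(-38 - 41))) = 3270616 + (-4 + √2*√(8 - 2*I*√79)) = 3270612 + √2*√(8 - 2*I*√79)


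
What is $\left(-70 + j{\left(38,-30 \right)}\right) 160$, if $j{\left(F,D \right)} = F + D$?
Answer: $-9920$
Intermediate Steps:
$j{\left(F,D \right)} = D + F$
$\left(-70 + j{\left(38,-30 \right)}\right) 160 = \left(-70 + \left(-30 + 38\right)\right) 160 = \left(-70 + 8\right) 160 = \left(-62\right) 160 = -9920$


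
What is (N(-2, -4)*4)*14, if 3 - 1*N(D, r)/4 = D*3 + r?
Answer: 2912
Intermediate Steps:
N(D, r) = 12 - 12*D - 4*r (N(D, r) = 12 - 4*(D*3 + r) = 12 - 4*(3*D + r) = 12 - 4*(r + 3*D) = 12 + (-12*D - 4*r) = 12 - 12*D - 4*r)
(N(-2, -4)*4)*14 = ((12 - 12*(-2) - 4*(-4))*4)*14 = ((12 + 24 + 16)*4)*14 = (52*4)*14 = 208*14 = 2912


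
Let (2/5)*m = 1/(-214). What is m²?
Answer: 25/183184 ≈ 0.00013647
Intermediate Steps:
m = -5/428 (m = (5/2)/(-214) = (5/2)*(-1/214) = -5/428 ≈ -0.011682)
m² = (-5/428)² = 25/183184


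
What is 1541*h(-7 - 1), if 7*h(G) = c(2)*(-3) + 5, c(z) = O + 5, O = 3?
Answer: -29279/7 ≈ -4182.7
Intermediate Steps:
c(z) = 8 (c(z) = 3 + 5 = 8)
h(G) = -19/7 (h(G) = (8*(-3) + 5)/7 = (-24 + 5)/7 = (1/7)*(-19) = -19/7)
1541*h(-7 - 1) = 1541*(-19/7) = -29279/7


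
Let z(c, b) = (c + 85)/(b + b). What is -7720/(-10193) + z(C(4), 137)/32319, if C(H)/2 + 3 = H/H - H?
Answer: 68364478409/90263153358 ≈ 0.75739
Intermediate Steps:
C(H) = -4 - 2*H (C(H) = -6 + 2*(H/H - H) = -6 + 2*(1 - H) = -6 + (2 - 2*H) = -4 - 2*H)
z(c, b) = (85 + c)/(2*b) (z(c, b) = (85 + c)/((2*b)) = (85 + c)*(1/(2*b)) = (85 + c)/(2*b))
-7720/(-10193) + z(C(4), 137)/32319 = -7720/(-10193) + ((1/2)*(85 + (-4 - 2*4))/137)/32319 = -7720*(-1/10193) + ((1/2)*(1/137)*(85 + (-4 - 8)))*(1/32319) = 7720/10193 + ((1/2)*(1/137)*(85 - 12))*(1/32319) = 7720/10193 + ((1/2)*(1/137)*73)*(1/32319) = 7720/10193 + (73/274)*(1/32319) = 7720/10193 + 73/8855406 = 68364478409/90263153358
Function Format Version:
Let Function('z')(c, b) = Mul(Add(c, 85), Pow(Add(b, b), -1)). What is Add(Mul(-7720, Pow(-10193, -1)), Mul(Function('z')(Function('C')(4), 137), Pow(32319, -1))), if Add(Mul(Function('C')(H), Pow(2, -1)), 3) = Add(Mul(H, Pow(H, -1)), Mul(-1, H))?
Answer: Rational(68364478409, 90263153358) ≈ 0.75739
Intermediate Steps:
Function('C')(H) = Add(-4, Mul(-2, H)) (Function('C')(H) = Add(-6, Mul(2, Add(Mul(H, Pow(H, -1)), Mul(-1, H)))) = Add(-6, Mul(2, Add(1, Mul(-1, H)))) = Add(-6, Add(2, Mul(-2, H))) = Add(-4, Mul(-2, H)))
Function('z')(c, b) = Mul(Rational(1, 2), Pow(b, -1), Add(85, c)) (Function('z')(c, b) = Mul(Add(85, c), Pow(Mul(2, b), -1)) = Mul(Add(85, c), Mul(Rational(1, 2), Pow(b, -1))) = Mul(Rational(1, 2), Pow(b, -1), Add(85, c)))
Add(Mul(-7720, Pow(-10193, -1)), Mul(Function('z')(Function('C')(4), 137), Pow(32319, -1))) = Add(Mul(-7720, Pow(-10193, -1)), Mul(Mul(Rational(1, 2), Pow(137, -1), Add(85, Add(-4, Mul(-2, 4)))), Pow(32319, -1))) = Add(Mul(-7720, Rational(-1, 10193)), Mul(Mul(Rational(1, 2), Rational(1, 137), Add(85, Add(-4, -8))), Rational(1, 32319))) = Add(Rational(7720, 10193), Mul(Mul(Rational(1, 2), Rational(1, 137), Add(85, -12)), Rational(1, 32319))) = Add(Rational(7720, 10193), Mul(Mul(Rational(1, 2), Rational(1, 137), 73), Rational(1, 32319))) = Add(Rational(7720, 10193), Mul(Rational(73, 274), Rational(1, 32319))) = Add(Rational(7720, 10193), Rational(73, 8855406)) = Rational(68364478409, 90263153358)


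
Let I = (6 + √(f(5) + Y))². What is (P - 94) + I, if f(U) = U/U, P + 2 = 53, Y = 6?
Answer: 12*√7 ≈ 31.749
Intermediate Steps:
P = 51 (P = -2 + 53 = 51)
f(U) = 1
I = (6 + √7)² (I = (6 + √(1 + 6))² = (6 + √7)² ≈ 74.749)
(P - 94) + I = (51 - 94) + (6 + √7)² = -43 + (6 + √7)²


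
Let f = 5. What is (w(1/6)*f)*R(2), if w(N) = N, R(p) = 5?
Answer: 25/6 ≈ 4.1667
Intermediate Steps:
(w(1/6)*f)*R(2) = (5/6)*5 = ((⅙)*5)*5 = (⅚)*5 = 25/6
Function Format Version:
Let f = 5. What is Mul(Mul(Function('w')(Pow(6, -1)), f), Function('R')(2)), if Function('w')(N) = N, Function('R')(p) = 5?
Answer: Rational(25, 6) ≈ 4.1667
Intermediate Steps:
Mul(Mul(Function('w')(Pow(6, -1)), f), Function('R')(2)) = Mul(Mul(Pow(6, -1), 5), 5) = Mul(Mul(Rational(1, 6), 5), 5) = Mul(Rational(5, 6), 5) = Rational(25, 6)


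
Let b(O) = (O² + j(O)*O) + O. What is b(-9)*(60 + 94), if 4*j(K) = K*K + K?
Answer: -13860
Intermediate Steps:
j(K) = K/4 + K²/4 (j(K) = (K*K + K)/4 = (K² + K)/4 = (K + K²)/4 = K/4 + K²/4)
b(O) = O + O² + O²*(1 + O)/4 (b(O) = (O² + (O*(1 + O)/4)*O) + O = (O² + O²*(1 + O)/4) + O = O + O² + O²*(1 + O)/4)
b(-9)*(60 + 94) = ((¼)*(-9)*(4 + (-9)² + 5*(-9)))*(60 + 94) = ((¼)*(-9)*(4 + 81 - 45))*154 = ((¼)*(-9)*40)*154 = -90*154 = -13860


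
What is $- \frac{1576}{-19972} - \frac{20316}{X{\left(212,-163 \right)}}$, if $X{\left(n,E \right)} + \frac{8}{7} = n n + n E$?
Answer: $- \frac{56784797}{30252587} \approx -1.877$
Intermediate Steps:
$X{\left(n,E \right)} = - \frac{8}{7} + n^{2} + E n$ ($X{\left(n,E \right)} = - \frac{8}{7} + \left(n n + n E\right) = - \frac{8}{7} + \left(n^{2} + E n\right) = - \frac{8}{7} + n^{2} + E n$)
$- \frac{1576}{-19972} - \frac{20316}{X{\left(212,-163 \right)}} = - \frac{1576}{-19972} - \frac{20316}{- \frac{8}{7} + 212^{2} - 34556} = \left(-1576\right) \left(- \frac{1}{19972}\right) - \frac{20316}{- \frac{8}{7} + 44944 - 34556} = \frac{394}{4993} - \frac{20316}{\frac{72708}{7}} = \frac{394}{4993} - \frac{11851}{6059} = - \frac{56784797}{30252587}$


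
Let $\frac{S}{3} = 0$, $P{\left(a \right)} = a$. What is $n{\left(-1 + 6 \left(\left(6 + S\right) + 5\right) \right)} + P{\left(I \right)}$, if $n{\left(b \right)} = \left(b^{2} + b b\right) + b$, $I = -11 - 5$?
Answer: $8499$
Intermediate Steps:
$I = -16$ ($I = -11 - 5 = -16$)
$S = 0$ ($S = 3 \cdot 0 = 0$)
$n{\left(b \right)} = b + 2 b^{2}$ ($n{\left(b \right)} = \left(b^{2} + b^{2}\right) + b = 2 b^{2} + b = b + 2 b^{2}$)
$n{\left(-1 + 6 \left(\left(6 + S\right) + 5\right) \right)} + P{\left(I \right)} = \left(-1 + 6 \left(\left(6 + 0\right) + 5\right)\right) \left(1 + 2 \left(-1 + 6 \left(\left(6 + 0\right) + 5\right)\right)\right) - 16 = \left(-1 + 6 \left(6 + 5\right)\right) \left(1 + 2 \left(-1 + 6 \left(6 + 5\right)\right)\right) - 16 = \left(-1 + 6 \cdot 11\right) \left(1 + 2 \left(-1 + 6 \cdot 11\right)\right) - 16 = \left(-1 + 66\right) \left(1 + 2 \left(-1 + 66\right)\right) - 16 = 65 \left(1 + 2 \cdot 65\right) - 16 = 65 \left(1 + 130\right) - 16 = 65 \cdot 131 - 16 = 8515 - 16 = 8499$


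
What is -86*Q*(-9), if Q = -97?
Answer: -75078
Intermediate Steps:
-86*Q*(-9) = -86*(-97)*(-9) = 8342*(-9) = -75078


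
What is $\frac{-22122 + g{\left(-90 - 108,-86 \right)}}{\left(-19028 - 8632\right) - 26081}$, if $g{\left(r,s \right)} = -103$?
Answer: $\frac{22225}{53741} \approx 0.41356$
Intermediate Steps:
$\frac{-22122 + g{\left(-90 - 108,-86 \right)}}{\left(-19028 - 8632\right) - 26081} = \frac{-22122 - 103}{\left(-19028 - 8632\right) - 26081} = - \frac{22225}{\left(-19028 - 8632\right) - 26081} = - \frac{22225}{-27660 - 26081} = - \frac{22225}{-53741} = \left(-22225\right) \left(- \frac{1}{53741}\right) = \frac{22225}{53741}$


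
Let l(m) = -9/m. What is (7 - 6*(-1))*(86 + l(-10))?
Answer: 11297/10 ≈ 1129.7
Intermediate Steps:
(7 - 6*(-1))*(86 + l(-10)) = (7 - 6*(-1))*(86 - 9/(-10)) = (7 + 6)*(86 - 9*(-1/10)) = 13*(86 + 9/10) = 13*(869/10) = 11297/10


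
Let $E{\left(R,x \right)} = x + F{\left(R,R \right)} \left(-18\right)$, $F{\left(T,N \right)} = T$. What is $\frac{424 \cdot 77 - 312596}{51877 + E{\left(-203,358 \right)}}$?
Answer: $- \frac{279948}{55889} \approx -5.009$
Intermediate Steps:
$E{\left(R,x \right)} = x - 18 R$ ($E{\left(R,x \right)} = x + R \left(-18\right) = x - 18 R$)
$\frac{424 \cdot 77 - 312596}{51877 + E{\left(-203,358 \right)}} = \frac{424 \cdot 77 - 312596}{51877 + \left(358 - -3654\right)} = \frac{32648 - 312596}{51877 + \left(358 + 3654\right)} = - \frac{279948}{51877 + 4012} = - \frac{279948}{55889}$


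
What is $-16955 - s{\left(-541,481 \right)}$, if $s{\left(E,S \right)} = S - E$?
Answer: $-17977$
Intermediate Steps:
$-16955 - s{\left(-541,481 \right)} = -16955 - \left(481 - -541\right) = -16955 - \left(481 + 541\right) = -16955 - 1022 = -17977$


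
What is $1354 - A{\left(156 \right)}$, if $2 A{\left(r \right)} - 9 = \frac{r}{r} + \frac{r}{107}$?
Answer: $\frac{144265}{107} \approx 1348.3$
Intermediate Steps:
$A{\left(r \right)} = 5 + \frac{r}{214}$ ($A{\left(r \right)} = \frac{9}{2} + \frac{\frac{r}{r} + \frac{r}{107}}{2} = \frac{9}{2} + \frac{1 + r \frac{1}{107}}{2} = \frac{9}{2} + \frac{1 + \frac{r}{107}}{2} = \frac{9}{2} + \left(\frac{1}{2} + \frac{r}{214}\right) = 5 + \frac{r}{214}$)
$1354 - A{\left(156 \right)} = 1354 - \left(5 + \frac{1}{214} \cdot 156\right) = 1354 - \left(5 + \frac{78}{107}\right) = 1354 - \frac{613}{107} = \frac{144265}{107}$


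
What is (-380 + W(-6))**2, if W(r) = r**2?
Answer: 118336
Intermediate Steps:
(-380 + W(-6))**2 = (-380 + (-6)**2)**2 = (-380 + 36)**2 = (-344)**2 = 118336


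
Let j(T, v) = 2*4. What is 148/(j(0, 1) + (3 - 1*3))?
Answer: 37/2 ≈ 18.500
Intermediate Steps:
j(T, v) = 8
148/(j(0, 1) + (3 - 1*3)) = 148/(8 + (3 - 1*3)) = 148/(8 + (3 - 3)) = 148/(8 + 0) = 148/8 = 148*(⅛) = 37/2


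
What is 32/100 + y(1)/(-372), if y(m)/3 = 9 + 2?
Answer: 717/3100 ≈ 0.23129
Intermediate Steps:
y(m) = 33 (y(m) = 3*(9 + 2) = 3*11 = 33)
32/100 + y(1)/(-372) = 32/100 + 33/(-372) = 32*(1/100) + 33*(-1/372) = 8/25 - 11/124 = 717/3100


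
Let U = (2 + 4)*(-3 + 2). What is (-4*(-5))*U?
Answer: -120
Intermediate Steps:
U = -6 (U = 6*(-1) = -6)
(-4*(-5))*U = -4*(-5)*(-6) = 20*(-6) = -120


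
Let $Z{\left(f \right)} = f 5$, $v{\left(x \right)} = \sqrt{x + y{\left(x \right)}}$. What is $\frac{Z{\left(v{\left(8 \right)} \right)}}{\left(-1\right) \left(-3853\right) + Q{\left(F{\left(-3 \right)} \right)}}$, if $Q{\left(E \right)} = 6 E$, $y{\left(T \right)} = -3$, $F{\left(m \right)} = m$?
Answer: $\frac{\sqrt{5}}{767} \approx 0.0029153$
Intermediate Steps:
$v{\left(x \right)} = \sqrt{-3 + x}$ ($v{\left(x \right)} = \sqrt{x - 3} = \sqrt{-3 + x}$)
$Z{\left(f \right)} = 5 f$
$\frac{Z{\left(v{\left(8 \right)} \right)}}{\left(-1\right) \left(-3853\right) + Q{\left(F{\left(-3 \right)} \right)}} = \frac{5 \sqrt{-3 + 8}}{\left(-1\right) \left(-3853\right) + 6 \left(-3\right)} = \frac{5 \sqrt{5}}{3853 - 18} = \frac{5 \sqrt{5}}{3835} = 5 \sqrt{5} \cdot \frac{1}{3835} = \frac{\sqrt{5}}{767}$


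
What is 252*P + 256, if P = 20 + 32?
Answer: 13360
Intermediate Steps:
P = 52
252*P + 256 = 252*52 + 256 = 13104 + 256 = 13360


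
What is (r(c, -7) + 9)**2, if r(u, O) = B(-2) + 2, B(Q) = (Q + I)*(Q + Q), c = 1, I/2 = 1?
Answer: 121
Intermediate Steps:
I = 2 (I = 2*1 = 2)
B(Q) = 2*Q*(2 + Q) (B(Q) = (Q + 2)*(Q + Q) = (2 + Q)*(2*Q) = 2*Q*(2 + Q))
r(u, O) = 2 (r(u, O) = 2*(-2)*(2 - 2) + 2 = 2*(-2)*0 + 2 = 0 + 2 = 2)
(r(c, -7) + 9)**2 = (2 + 9)**2 = 11**2 = 121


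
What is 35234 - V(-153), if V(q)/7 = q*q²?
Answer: 25106273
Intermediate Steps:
V(q) = 7*q³ (V(q) = 7*(q*q²) = 7*q³)
35234 - V(-153) = 35234 - 7*(-153)³ = 35234 - 7*(-3581577) = 35234 - 1*(-25071039) = 35234 + 25071039 = 25106273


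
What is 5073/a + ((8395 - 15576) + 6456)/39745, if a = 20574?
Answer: 12447349/54514242 ≈ 0.22833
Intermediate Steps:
5073/a + ((8395 - 15576) + 6456)/39745 = 5073/20574 + ((8395 - 15576) + 6456)/39745 = 5073*(1/20574) + (-7181 + 6456)*(1/39745) = 1691/6858 - 725*1/39745 = 1691/6858 - 145/7949 = 12447349/54514242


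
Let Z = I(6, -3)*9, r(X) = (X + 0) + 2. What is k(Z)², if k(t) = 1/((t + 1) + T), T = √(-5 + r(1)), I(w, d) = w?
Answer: (55 + I*√2)⁻² ≈ 0.00032992 - 1.6978e-5*I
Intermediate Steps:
r(X) = 2 + X (r(X) = X + 2 = 2 + X)
T = I*√2 (T = √(-5 + (2 + 1)) = √(-5 + 3) = √(-2) = I*√2 ≈ 1.4142*I)
Z = 54 (Z = 6*9 = 54)
k(t) = 1/(1 + t + I*√2) (k(t) = 1/((t + 1) + I*√2) = 1/((1 + t) + I*√2) = 1/(1 + t + I*√2))
k(Z)² = (1/(1 + 54 + I*√2))² = (1/(55 + I*√2))² = (55 + I*√2)⁻²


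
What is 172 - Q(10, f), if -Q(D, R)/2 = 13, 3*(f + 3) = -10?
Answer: 198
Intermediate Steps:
f = -19/3 (f = -3 + (⅓)*(-10) = -3 - 10/3 = -19/3 ≈ -6.3333)
Q(D, R) = -26 (Q(D, R) = -2*13 = -26)
172 - Q(10, f) = 172 - 1*(-26) = 172 + 26 = 198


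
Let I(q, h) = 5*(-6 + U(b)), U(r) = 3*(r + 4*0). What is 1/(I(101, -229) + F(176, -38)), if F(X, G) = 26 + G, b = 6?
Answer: 1/48 ≈ 0.020833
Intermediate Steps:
U(r) = 3*r (U(r) = 3*(r + 0) = 3*r)
I(q, h) = 60 (I(q, h) = 5*(-6 + 3*6) = 5*(-6 + 18) = 5*12 = 60)
1/(I(101, -229) + F(176, -38)) = 1/(60 + (26 - 38)) = 1/(60 - 12) = 1/48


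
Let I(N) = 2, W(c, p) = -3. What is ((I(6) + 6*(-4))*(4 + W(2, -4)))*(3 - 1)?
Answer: -44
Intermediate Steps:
((I(6) + 6*(-4))*(4 + W(2, -4)))*(3 - 1) = ((2 + 6*(-4))*(4 - 3))*(3 - 1) = ((2 - 24)*1)*2 = -22*1*2 = -22*2 = -44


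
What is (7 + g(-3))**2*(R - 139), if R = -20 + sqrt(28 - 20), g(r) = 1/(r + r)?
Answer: -89093/12 + 1681*sqrt(2)/18 ≈ -7292.3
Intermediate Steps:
g(r) = 1/(2*r)
R = -20 + 2*sqrt(2) (R = -20 + sqrt(8) = -20 + 2*sqrt(2) ≈ -17.172)
(7 + g(-3))**2*(R - 139) = (7 + (1/2)/(-3))**2*((-20 + 2*sqrt(2)) - 139) = (7 + (1/2)*(-1/3))**2*(-159 + 2*sqrt(2)) = (7 - 1/6)**2*(-159 + 2*sqrt(2)) = (41/6)**2*(-159 + 2*sqrt(2)) = 1681*(-159 + 2*sqrt(2))/36 = -89093/12 + 1681*sqrt(2)/18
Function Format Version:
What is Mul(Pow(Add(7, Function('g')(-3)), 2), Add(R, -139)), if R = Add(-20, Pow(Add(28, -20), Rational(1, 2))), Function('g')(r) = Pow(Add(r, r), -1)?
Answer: Add(Rational(-89093, 12), Mul(Rational(1681, 18), Pow(2, Rational(1, 2)))) ≈ -7292.3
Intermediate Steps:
Function('g')(r) = Mul(Rational(1, 2), Pow(r, -1)) (Function('g')(r) = Pow(Mul(2, r), -1) = Mul(Rational(1, 2), Pow(r, -1)))
R = Add(-20, Mul(2, Pow(2, Rational(1, 2)))) (R = Add(-20, Pow(8, Rational(1, 2))) = Add(-20, Mul(2, Pow(2, Rational(1, 2)))) ≈ -17.172)
Mul(Pow(Add(7, Function('g')(-3)), 2), Add(R, -139)) = Mul(Pow(Add(7, Mul(Rational(1, 2), Pow(-3, -1))), 2), Add(Add(-20, Mul(2, Pow(2, Rational(1, 2)))), -139)) = Mul(Pow(Add(7, Mul(Rational(1, 2), Rational(-1, 3))), 2), Add(-159, Mul(2, Pow(2, Rational(1, 2))))) = Mul(Pow(Add(7, Rational(-1, 6)), 2), Add(-159, Mul(2, Pow(2, Rational(1, 2))))) = Mul(Pow(Rational(41, 6), 2), Add(-159, Mul(2, Pow(2, Rational(1, 2))))) = Mul(Rational(1681, 36), Add(-159, Mul(2, Pow(2, Rational(1, 2))))) = Add(Rational(-89093, 12), Mul(Rational(1681, 18), Pow(2, Rational(1, 2))))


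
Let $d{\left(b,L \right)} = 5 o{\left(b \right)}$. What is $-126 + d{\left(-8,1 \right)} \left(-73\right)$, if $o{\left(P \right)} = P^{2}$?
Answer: $-23486$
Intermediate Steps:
$d{\left(b,L \right)} = 5 b^{2}$
$-126 + d{\left(-8,1 \right)} \left(-73\right) = -126 + 5 \left(-8\right)^{2} \left(-73\right) = -126 + 5 \cdot 64 \left(-73\right) = -126 + 320 \left(-73\right) = -126 - 23360 = -23486$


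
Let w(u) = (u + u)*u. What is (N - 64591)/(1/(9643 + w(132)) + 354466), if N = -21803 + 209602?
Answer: 5481647128/15770546807 ≈ 0.34759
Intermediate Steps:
N = 187799
w(u) = 2*u² (w(u) = (2*u)*u = 2*u²)
(N - 64591)/(1/(9643 + w(132)) + 354466) = (187799 - 64591)/(1/(9643 + 2*132²) + 354466) = 123208/(1/(9643 + 2*17424) + 354466) = 123208/(1/(9643 + 34848) + 354466) = 123208/(1/44491 + 354466) = 123208/(15770546807/44491) = 123208*(44491/15770546807) = 5481647128/15770546807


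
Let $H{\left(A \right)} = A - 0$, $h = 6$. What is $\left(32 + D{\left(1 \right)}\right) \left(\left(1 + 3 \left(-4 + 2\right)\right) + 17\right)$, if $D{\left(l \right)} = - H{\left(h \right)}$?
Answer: $312$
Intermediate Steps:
$H{\left(A \right)} = A$ ($H{\left(A \right)} = A + 0 = A$)
$D{\left(l \right)} = -6$ ($D{\left(l \right)} = \left(-1\right) 6 = -6$)
$\left(32 + D{\left(1 \right)}\right) \left(\left(1 + 3 \left(-4 + 2\right)\right) + 17\right) = \left(32 - 6\right) \left(\left(1 + 3 \left(-4 + 2\right)\right) + 17\right) = 26 \left(\left(1 + 3 \left(-2\right)\right) + 17\right) = 26 \left(\left(1 - 6\right) + 17\right) = 26 \left(-5 + 17\right) = 26 \cdot 12 = 312$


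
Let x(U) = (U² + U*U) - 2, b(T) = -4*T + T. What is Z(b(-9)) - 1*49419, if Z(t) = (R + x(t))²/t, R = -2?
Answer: 779803/27 ≈ 28882.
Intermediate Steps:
b(T) = -3*T
x(U) = -2 + 2*U² (x(U) = (U² + U²) - 2 = 2*U² - 2 = -2 + 2*U²)
Z(t) = (-4 + 2*t²)²/t (Z(t) = (-2 + (-2 + 2*t²))²/t = (-4 + 2*t²)²/t)
Z(b(-9)) - 1*49419 = 4*(-2 + (-3*(-9))²)²/((-3*(-9))) - 1*49419 = 4*(-2 + 27²)²/27 - 49419 = 4*(1/27)*(-2 + 729)² - 49419 = 4*(1/27)*727² - 49419 = 4*(1/27)*528529 - 49419 = 2114116/27 - 49419 = 779803/27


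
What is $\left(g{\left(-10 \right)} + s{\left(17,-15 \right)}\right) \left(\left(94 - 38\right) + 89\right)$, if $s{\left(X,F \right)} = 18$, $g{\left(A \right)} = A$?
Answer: $1160$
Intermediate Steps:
$\left(g{\left(-10 \right)} + s{\left(17,-15 \right)}\right) \left(\left(94 - 38\right) + 89\right) = \left(-10 + 18\right) \left(\left(94 - 38\right) + 89\right) = 8 \left(\left(94 - 38\right) + 89\right) = 8 \left(56 + 89\right) = 8 \cdot 145 = 1160$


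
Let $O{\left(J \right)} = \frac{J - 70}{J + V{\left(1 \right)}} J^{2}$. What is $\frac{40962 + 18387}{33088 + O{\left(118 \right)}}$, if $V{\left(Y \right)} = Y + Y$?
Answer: $\frac{296745}{193288} \approx 1.5352$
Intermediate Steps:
$V{\left(Y \right)} = 2 Y$
$O{\left(J \right)} = \frac{J^{2} \left(-70 + J\right)}{2 + J}$ ($O{\left(J \right)} = \frac{J - 70}{J + 2 \cdot 1} J^{2} = \frac{-70 + J}{J + 2} J^{2} = \frac{-70 + J}{2 + J} J^{2} = \frac{J^{2} \left(-70 + J\right)}{2 + J}$)
$\frac{40962 + 18387}{33088 + O{\left(118 \right)}} = \frac{40962 + 18387}{33088 + \frac{118^{2} \left(-70 + 118\right)}{2 + 118}} = \frac{59349}{33088 + 13924 \cdot \frac{1}{120} \cdot 48} = \frac{59349}{33088 + \frac{27848}{5}} = \frac{59349}{\frac{193288}{5}} = 59349 \cdot \frac{5}{193288} = \frac{296745}{193288}$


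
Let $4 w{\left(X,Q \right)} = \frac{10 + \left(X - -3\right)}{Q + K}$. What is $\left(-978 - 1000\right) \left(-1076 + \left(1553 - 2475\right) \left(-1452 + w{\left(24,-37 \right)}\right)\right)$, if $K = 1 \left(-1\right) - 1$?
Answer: $- \frac{103207254229}{39} \approx -2.6463 \cdot 10^{9}$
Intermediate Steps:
$K = -2$ ($K = -1 - 1 = -2$)
$w{\left(X,Q \right)} = \frac{13 + X}{4 \left(-2 + Q\right)}$ ($w{\left(X,Q \right)} = \frac{\left(10 + \left(X - -3\right)\right) \frac{1}{Q - 2}}{4} = \frac{\left(10 + \left(X + 3\right)\right) \frac{1}{-2 + Q}}{4} = \frac{\left(10 + \left(3 + X\right)\right) \frac{1}{-2 + Q}}{4} = \frac{\left(13 + X\right) \frac{1}{-2 + Q}}{4} = \frac{\frac{1}{-2 + Q} \left(13 + X\right)}{4} = \frac{13 + X}{4 \left(-2 + Q\right)}$)
$\left(-978 - 1000\right) \left(-1076 + \left(1553 - 2475\right) \left(-1452 + w{\left(24,-37 \right)}\right)\right) = \left(-978 - 1000\right) \left(-1076 + \left(1553 - 2475\right) \left(-1452 + \frac{13 + 24}{4 \left(-2 - 37\right)}\right)\right) = - 1978 \left(-1076 - 922 \left(-1452 + \frac{1}{4} \frac{1}{-39} \cdot 37\right)\right) = - 1978 \left(-1076 - 922 \left(-1452 + \frac{1}{4} \left(- \frac{1}{39}\right) 37\right)\right) = - 1978 \left(-1076 - 922 \left(-1452 - \frac{37}{156}\right)\right) = - 1978 \left(-1076 - - \frac{104439089}{78}\right) = - 1978 \left(-1076 + \frac{104439089}{78}\right) = \left(-1978\right) \frac{104355161}{78} = - \frac{103207254229}{39}$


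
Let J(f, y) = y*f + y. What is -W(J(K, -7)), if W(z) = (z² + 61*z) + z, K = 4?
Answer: 945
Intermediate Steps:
J(f, y) = y + f*y (J(f, y) = f*y + y = y + f*y)
W(z) = z² + 62*z
-W(J(K, -7)) = -(-7*(1 + 4))*(62 - 7*(1 + 4)) = -(-7*5)*(62 - 7*5) = -(-35)*(62 - 35) = -(-35)*27 = -1*(-945) = 945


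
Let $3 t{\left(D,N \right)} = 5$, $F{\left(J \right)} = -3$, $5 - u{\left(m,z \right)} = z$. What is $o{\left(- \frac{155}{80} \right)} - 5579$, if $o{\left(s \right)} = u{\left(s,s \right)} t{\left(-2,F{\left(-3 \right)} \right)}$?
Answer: $- \frac{89079}{16} \approx -5567.4$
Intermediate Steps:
$u{\left(m,z \right)} = 5 - z$
$t{\left(D,N \right)} = \frac{5}{3}$ ($t{\left(D,N \right)} = \frac{1}{3} \cdot 5 = \frac{5}{3}$)
$o{\left(s \right)} = \frac{25}{3} - \frac{5 s}{3}$ ($o{\left(s \right)} = \left(5 - s\right) \frac{5}{3} = \frac{25}{3} - \frac{5 s}{3}$)
$o{\left(- \frac{155}{80} \right)} - 5579 = \left(\frac{25}{3} - \frac{5 \left(- \frac{155}{80}\right)}{3}\right) - 5579 = \left(\frac{25}{3} - \frac{5 \left(\left(-155\right) \frac{1}{80}\right)}{3}\right) - 5579 = \left(\frac{25}{3} - - \frac{155}{48}\right) - 5579 = \left(\frac{25}{3} + \frac{155}{48}\right) - 5579 = \frac{185}{16} - 5579 = - \frac{89079}{16}$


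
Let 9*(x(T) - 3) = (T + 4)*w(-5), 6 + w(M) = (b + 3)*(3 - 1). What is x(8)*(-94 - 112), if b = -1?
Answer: -206/3 ≈ -68.667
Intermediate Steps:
w(M) = -2 (w(M) = -6 + (-1 + 3)*(3 - 1) = -6 + 2*2 = -6 + 4 = -2)
x(T) = 19/9 - 2*T/9 (x(T) = 3 + ((T + 4)*(-2))/9 = 3 + ((4 + T)*(-2))/9 = 3 + (-8 - 2*T)/9 = 3 + (-8/9 - 2*T/9) = 19/9 - 2*T/9)
x(8)*(-94 - 112) = (19/9 - 2/9*8)*(-94 - 112) = (19/9 - 16/9)*(-206) = (1/3)*(-206) = -206/3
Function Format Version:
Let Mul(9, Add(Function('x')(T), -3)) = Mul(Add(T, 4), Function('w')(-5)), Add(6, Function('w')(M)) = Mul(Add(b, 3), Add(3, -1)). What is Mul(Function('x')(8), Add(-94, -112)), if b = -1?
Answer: Rational(-206, 3) ≈ -68.667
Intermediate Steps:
Function('w')(M) = -2 (Function('w')(M) = Add(-6, Mul(Add(-1, 3), Add(3, -1))) = Add(-6, Mul(2, 2)) = Add(-6, 4) = -2)
Function('x')(T) = Add(Rational(19, 9), Mul(Rational(-2, 9), T)) (Function('x')(T) = Add(3, Mul(Rational(1, 9), Mul(Add(T, 4), -2))) = Add(3, Mul(Rational(1, 9), Mul(Add(4, T), -2))) = Add(3, Mul(Rational(1, 9), Add(-8, Mul(-2, T)))) = Add(3, Add(Rational(-8, 9), Mul(Rational(-2, 9), T))) = Add(Rational(19, 9), Mul(Rational(-2, 9), T)))
Mul(Function('x')(8), Add(-94, -112)) = Mul(Add(Rational(19, 9), Mul(Rational(-2, 9), 8)), Add(-94, -112)) = Mul(Add(Rational(19, 9), Rational(-16, 9)), -206) = Mul(Rational(1, 3), -206) = Rational(-206, 3)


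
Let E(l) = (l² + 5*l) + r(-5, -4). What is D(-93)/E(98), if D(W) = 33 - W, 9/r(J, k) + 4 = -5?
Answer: 126/10093 ≈ 0.012484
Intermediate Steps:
r(J, k) = -1 (r(J, k) = 9/(-4 - 5) = 9/(-9) = 9*(-⅑) = -1)
E(l) = -1 + l² + 5*l (E(l) = (l² + 5*l) - 1 = -1 + l² + 5*l)
D(-93)/E(98) = (33 - 1*(-93))/(-1 + 98² + 5*98) = (33 + 93)/(-1 + 9604 + 490) = 126/10093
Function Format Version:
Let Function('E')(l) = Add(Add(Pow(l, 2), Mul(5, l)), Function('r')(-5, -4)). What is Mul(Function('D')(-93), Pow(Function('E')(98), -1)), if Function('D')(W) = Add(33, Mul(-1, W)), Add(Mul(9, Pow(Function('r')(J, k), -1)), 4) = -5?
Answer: Rational(126, 10093) ≈ 0.012484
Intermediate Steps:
Function('r')(J, k) = -1 (Function('r')(J, k) = Mul(9, Pow(Add(-4, -5), -1)) = Mul(9, Pow(-9, -1)) = Mul(9, Rational(-1, 9)) = -1)
Function('E')(l) = Add(-1, Pow(l, 2), Mul(5, l)) (Function('E')(l) = Add(Add(Pow(l, 2), Mul(5, l)), -1) = Add(-1, Pow(l, 2), Mul(5, l)))
Mul(Function('D')(-93), Pow(Function('E')(98), -1)) = Mul(Add(33, Mul(-1, -93)), Pow(Add(-1, Pow(98, 2), Mul(5, 98)), -1)) = Mul(Add(33, 93), Pow(Add(-1, 9604, 490), -1)) = Mul(126, Pow(10093, -1)) = Mul(126, Rational(1, 10093)) = Rational(126, 10093)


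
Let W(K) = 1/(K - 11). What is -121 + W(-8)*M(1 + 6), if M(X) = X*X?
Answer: -2348/19 ≈ -123.58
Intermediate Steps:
M(X) = X**2
W(K) = 1/(-11 + K)
-121 + W(-8)*M(1 + 6) = -121 + (1 + 6)**2/(-11 - 8) = -121 + 7**2/(-19) = -121 - 1/19*49 = -121 - 49/19 = -2348/19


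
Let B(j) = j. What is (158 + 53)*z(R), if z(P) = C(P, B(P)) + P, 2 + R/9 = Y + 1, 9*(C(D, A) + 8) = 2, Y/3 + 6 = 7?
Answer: 19412/9 ≈ 2156.9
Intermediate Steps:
Y = 3 (Y = -18 + 3*7 = -18 + 21 = 3)
C(D, A) = -70/9 (C(D, A) = -8 + (1/9)*2 = -8 + 2/9 = -70/9)
R = 18 (R = -18 + 9*(3 + 1) = -18 + 9*4 = -18 + 36 = 18)
z(P) = -70/9 + P
(158 + 53)*z(R) = (158 + 53)*(-70/9 + 18) = 211*(92/9) = 19412/9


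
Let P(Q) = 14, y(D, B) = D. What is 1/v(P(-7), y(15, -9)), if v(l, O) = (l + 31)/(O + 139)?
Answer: 154/45 ≈ 3.4222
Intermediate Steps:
v(l, O) = (31 + l)/(139 + O)
1/v(P(-7), y(15, -9)) = 1/((31 + 14)/(139 + 15)) = 1/(45/154) = 154/45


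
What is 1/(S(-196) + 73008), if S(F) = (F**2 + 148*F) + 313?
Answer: 1/82729 ≈ 1.2088e-5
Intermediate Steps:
S(F) = 313 + F**2 + 148*F
1/(S(-196) + 73008) = 1/((313 + (-196)**2 + 148*(-196)) + 73008) = 1/((313 + 38416 - 29008) + 73008) = 1/(9721 + 73008) = 1/82729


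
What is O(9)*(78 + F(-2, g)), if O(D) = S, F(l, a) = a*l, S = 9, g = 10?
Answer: 522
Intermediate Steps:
O(D) = 9
O(9)*(78 + F(-2, g)) = 9*(78 + 10*(-2)) = 9*(78 - 20) = 9*58 = 522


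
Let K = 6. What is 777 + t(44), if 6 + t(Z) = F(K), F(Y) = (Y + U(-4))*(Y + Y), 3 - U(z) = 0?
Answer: 879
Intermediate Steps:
U(z) = 3 (U(z) = 3 - 1*0 = 3 + 0 = 3)
F(Y) = 2*Y*(3 + Y) (F(Y) = (Y + 3)*(Y + Y) = (3 + Y)*(2*Y) = 2*Y*(3 + Y))
t(Z) = 102 (t(Z) = -6 + 2*6*(3 + 6) = -6 + 2*6*9 = -6 + 108 = 102)
777 + t(44) = 777 + 102 = 879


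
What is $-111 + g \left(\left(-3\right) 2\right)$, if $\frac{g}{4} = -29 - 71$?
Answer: $2289$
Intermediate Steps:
$g = -400$ ($g = 4 \left(-29 - 71\right) = 4 \left(-100\right) = -400$)
$-111 + g \left(\left(-3\right) 2\right) = -111 - 400 \left(\left(-3\right) 2\right) = -111 - -2400 = -111 + 2400 = 2289$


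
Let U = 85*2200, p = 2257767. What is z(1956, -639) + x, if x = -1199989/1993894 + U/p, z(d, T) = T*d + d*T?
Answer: -1607618302518436661/643106867814 ≈ -2.4998e+6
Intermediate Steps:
z(d, T) = 2*T*d (z(d, T) = T*d + T*d = 2*T*d)
U = 187000
x = -333776769509/643106867814 (x = -1199989/1993894 + 187000/2257767 = -1199989*1/1993894 + 187000*(1/2257767) = -171427/284842 + 187000/2257767 = -333776769509/643106867814 ≈ -0.51901)
z(1956, -639) + x = 2*(-639)*1956 - 333776769509/643106867814 = -2499768 - 333776769509/643106867814 = -1607618302518436661/643106867814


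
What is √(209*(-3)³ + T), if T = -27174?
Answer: I*√32817 ≈ 181.15*I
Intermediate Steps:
√(209*(-3)³ + T) = √(209*(-3)³ - 27174) = √(209*(-27) - 27174) = √(-5643 - 27174) = √(-32817) = I*√32817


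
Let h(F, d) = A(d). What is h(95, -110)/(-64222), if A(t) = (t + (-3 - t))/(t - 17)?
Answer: -3/8156194 ≈ -3.6782e-7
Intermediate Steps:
A(t) = -3/(-17 + t)
h(F, d) = -3/(-17 + d)
h(95, -110)/(-64222) = -3/(-17 - 110)/(-64222) = -3/(-127)*(-1/64222) = -3*(-1/127)*(-1/64222) = (3/127)*(-1/64222) = -3/8156194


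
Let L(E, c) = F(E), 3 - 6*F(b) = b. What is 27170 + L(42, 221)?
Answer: 54327/2 ≈ 27164.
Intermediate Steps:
F(b) = 1/2 - b/6
L(E, c) = 1/2 - E/6
27170 + L(42, 221) = 27170 + (1/2 - 1/6*42) = 27170 + (1/2 - 7) = 27170 - 13/2 = 54327/2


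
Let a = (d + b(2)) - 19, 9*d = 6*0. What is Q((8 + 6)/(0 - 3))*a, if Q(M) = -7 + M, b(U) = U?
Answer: 595/3 ≈ 198.33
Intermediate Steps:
d = 0 (d = (6*0)/9 = (⅑)*0 = 0)
a = -17 (a = (0 + 2) - 19 = 2 - 19 = -17)
Q((8 + 6)/(0 - 3))*a = (-7 + (8 + 6)/(0 - 3))*(-17) = (-7 + 14/(-3))*(-17) = (-7 + 14*(-⅓))*(-17) = (-7 - 14/3)*(-17) = -35/3*(-17) = 595/3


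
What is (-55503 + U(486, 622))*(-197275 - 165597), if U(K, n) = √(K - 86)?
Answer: 20133227176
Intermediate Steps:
U(K, n) = √(-86 + K)
(-55503 + U(486, 622))*(-197275 - 165597) = (-55503 + √(-86 + 486))*(-197275 - 165597) = (-55503 + √400)*(-362872) = (-55503 + 20)*(-362872) = -55483*(-362872) = 20133227176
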